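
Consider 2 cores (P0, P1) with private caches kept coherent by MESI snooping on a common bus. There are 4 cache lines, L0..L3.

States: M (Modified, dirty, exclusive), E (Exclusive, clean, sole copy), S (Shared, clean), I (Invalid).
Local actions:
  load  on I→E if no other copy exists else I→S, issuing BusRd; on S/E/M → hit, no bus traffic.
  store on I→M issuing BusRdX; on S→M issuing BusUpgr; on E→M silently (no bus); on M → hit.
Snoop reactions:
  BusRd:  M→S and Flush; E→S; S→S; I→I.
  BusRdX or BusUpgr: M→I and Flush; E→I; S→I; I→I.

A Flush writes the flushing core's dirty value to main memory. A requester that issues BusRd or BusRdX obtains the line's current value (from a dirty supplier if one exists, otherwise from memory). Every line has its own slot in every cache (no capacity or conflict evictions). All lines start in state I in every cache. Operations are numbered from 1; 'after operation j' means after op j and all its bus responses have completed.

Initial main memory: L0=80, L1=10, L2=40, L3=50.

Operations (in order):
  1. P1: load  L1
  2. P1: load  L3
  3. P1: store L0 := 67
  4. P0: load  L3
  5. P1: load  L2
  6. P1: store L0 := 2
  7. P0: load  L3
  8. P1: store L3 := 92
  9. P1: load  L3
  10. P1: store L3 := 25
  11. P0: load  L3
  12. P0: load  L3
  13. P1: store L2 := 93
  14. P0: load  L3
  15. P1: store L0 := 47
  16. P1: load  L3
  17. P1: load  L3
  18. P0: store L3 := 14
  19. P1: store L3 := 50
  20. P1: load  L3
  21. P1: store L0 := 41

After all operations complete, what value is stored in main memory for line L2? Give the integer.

1. P1: load  L1  bus=[BusRd]  L1: P0=I P1=E  mem[L1]=10
2. P1: load  L3  bus=[BusRd]  L3: P0=I P1=E  mem[L3]=50
3. P1: store L0 := 67  bus=[BusRdX]  L0: P0=I P1=M  mem[L0]=80
4. P0: load  L3  bus=[BusRd]  L3: P0=S P1=S  mem[L3]=50
5. P1: load  L2  bus=[BusRd]  L2: P0=I P1=E  mem[L2]=40
6. P1: store L0 := 2  bus=[-]  L0: P0=I P1=M  mem[L0]=80
7. P0: load  L3  bus=[-]  L3: P0=S P1=S  mem[L3]=50
8. P1: store L3 := 92  bus=[BusUpgr]  L3: P0=I P1=M  mem[L3]=50
9. P1: load  L3  bus=[-]  L3: P0=I P1=M  mem[L3]=50
10. P1: store L3 := 25  bus=[-]  L3: P0=I P1=M  mem[L3]=50
11. P0: load  L3  bus=[BusRd,Flush]  L3: P0=S P1=S  mem[L3]=25
12. P0: load  L3  bus=[-]  L3: P0=S P1=S  mem[L3]=25
13. P1: store L2 := 93  bus=[-]  L2: P0=I P1=M  mem[L2]=40
14. P0: load  L3  bus=[-]  L3: P0=S P1=S  mem[L3]=25
15. P1: store L0 := 47  bus=[-]  L0: P0=I P1=M  mem[L0]=80
16. P1: load  L3  bus=[-]  L3: P0=S P1=S  mem[L3]=25
17. P1: load  L3  bus=[-]  L3: P0=S P1=S  mem[L3]=25
18. P0: store L3 := 14  bus=[BusUpgr]  L3: P0=M P1=I  mem[L3]=25
19. P1: store L3 := 50  bus=[BusRdX,Flush]  L3: P0=I P1=M  mem[L3]=14
20. P1: load  L3  bus=[-]  L3: P0=I P1=M  mem[L3]=14
21. P1: store L0 := 41  bus=[-]  L0: P0=I P1=M  mem[L0]=80

memory[L2] = 40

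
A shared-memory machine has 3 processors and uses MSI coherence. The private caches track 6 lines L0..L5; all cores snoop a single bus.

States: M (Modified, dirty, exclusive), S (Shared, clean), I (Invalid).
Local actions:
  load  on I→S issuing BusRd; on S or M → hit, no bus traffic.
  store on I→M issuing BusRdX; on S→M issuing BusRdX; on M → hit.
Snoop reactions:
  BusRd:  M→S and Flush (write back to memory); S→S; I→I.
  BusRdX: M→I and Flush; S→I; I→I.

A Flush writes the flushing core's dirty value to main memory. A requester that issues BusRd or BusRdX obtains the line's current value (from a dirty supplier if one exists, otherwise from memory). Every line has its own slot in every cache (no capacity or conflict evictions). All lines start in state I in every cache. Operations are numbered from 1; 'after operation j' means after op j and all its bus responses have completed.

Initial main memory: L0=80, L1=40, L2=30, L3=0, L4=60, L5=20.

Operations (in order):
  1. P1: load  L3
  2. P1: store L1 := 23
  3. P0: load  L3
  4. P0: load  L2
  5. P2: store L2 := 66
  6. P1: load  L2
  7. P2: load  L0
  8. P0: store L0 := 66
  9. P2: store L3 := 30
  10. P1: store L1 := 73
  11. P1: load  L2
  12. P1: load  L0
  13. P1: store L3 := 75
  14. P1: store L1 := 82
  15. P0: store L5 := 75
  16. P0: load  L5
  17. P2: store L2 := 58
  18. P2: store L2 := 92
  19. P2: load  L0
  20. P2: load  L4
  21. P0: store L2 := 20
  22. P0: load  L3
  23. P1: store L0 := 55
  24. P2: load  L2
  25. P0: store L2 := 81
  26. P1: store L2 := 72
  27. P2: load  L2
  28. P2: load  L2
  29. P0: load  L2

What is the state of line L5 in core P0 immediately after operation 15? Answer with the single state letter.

step 1: P1: load  L3  ⟶  ISI  (L3)  txn=BusRd  M[L3]=0
step 2: P1: store L1 := 23  ⟶  IMI  (L1)  txn=BusRdX  M[L1]=40
step 3: P0: load  L3  ⟶  SSI  (L3)  txn=BusRd  M[L3]=0
step 4: P0: load  L2  ⟶  SII  (L2)  txn=BusRd  M[L2]=30
step 5: P2: store L2 := 66  ⟶  IIM  (L2)  txn=BusRdX  M[L2]=30
step 6: P1: load  L2  ⟶  ISS  (L2)  txn=BusRd+Flush  M[L2]=66
step 7: P2: load  L0  ⟶  IIS  (L0)  txn=BusRd  M[L0]=80
step 8: P0: store L0 := 66  ⟶  MII  (L0)  txn=BusRdX  M[L0]=80
step 9: P2: store L3 := 30  ⟶  IIM  (L3)  txn=BusRdX  M[L3]=0
step 10: P1: store L1 := 73  ⟶  IMI  (L1)  txn=∅  M[L1]=40
step 11: P1: load  L2  ⟶  ISS  (L2)  txn=∅  M[L2]=66
step 12: P1: load  L0  ⟶  SSI  (L0)  txn=BusRd+Flush  M[L0]=66
step 13: P1: store L3 := 75  ⟶  IMI  (L3)  txn=BusRdX+Flush  M[L3]=30
step 14: P1: store L1 := 82  ⟶  IMI  (L1)  txn=∅  M[L1]=40
step 15: P0: store L5 := 75  ⟶  MII  (L5)  txn=BusRdX  M[L5]=20
step 16: P0: load  L5  ⟶  MII  (L5)  txn=∅  M[L5]=20
step 17: P2: store L2 := 58  ⟶  IIM  (L2)  txn=BusRdX  M[L2]=66
step 18: P2: store L2 := 92  ⟶  IIM  (L2)  txn=∅  M[L2]=66
step 19: P2: load  L0  ⟶  SSS  (L0)  txn=BusRd  M[L0]=66
step 20: P2: load  L4  ⟶  IIS  (L4)  txn=BusRd  M[L4]=60
step 21: P0: store L2 := 20  ⟶  MII  (L2)  txn=BusRdX+Flush  M[L2]=92
step 22: P0: load  L3  ⟶  SSI  (L3)  txn=BusRd+Flush  M[L3]=75
step 23: P1: store L0 := 55  ⟶  IMI  (L0)  txn=BusRdX  M[L0]=66
step 24: P2: load  L2  ⟶  SIS  (L2)  txn=BusRd+Flush  M[L2]=20
step 25: P0: store L2 := 81  ⟶  MII  (L2)  txn=BusRdX  M[L2]=20
step 26: P1: store L2 := 72  ⟶  IMI  (L2)  txn=BusRdX+Flush  M[L2]=81
step 27: P2: load  L2  ⟶  ISS  (L2)  txn=BusRd+Flush  M[L2]=72
step 28: P2: load  L2  ⟶  ISS  (L2)  txn=∅  M[L2]=72
step 29: P0: load  L2  ⟶  SSS  (L2)  txn=BusRd  M[L2]=72

state = M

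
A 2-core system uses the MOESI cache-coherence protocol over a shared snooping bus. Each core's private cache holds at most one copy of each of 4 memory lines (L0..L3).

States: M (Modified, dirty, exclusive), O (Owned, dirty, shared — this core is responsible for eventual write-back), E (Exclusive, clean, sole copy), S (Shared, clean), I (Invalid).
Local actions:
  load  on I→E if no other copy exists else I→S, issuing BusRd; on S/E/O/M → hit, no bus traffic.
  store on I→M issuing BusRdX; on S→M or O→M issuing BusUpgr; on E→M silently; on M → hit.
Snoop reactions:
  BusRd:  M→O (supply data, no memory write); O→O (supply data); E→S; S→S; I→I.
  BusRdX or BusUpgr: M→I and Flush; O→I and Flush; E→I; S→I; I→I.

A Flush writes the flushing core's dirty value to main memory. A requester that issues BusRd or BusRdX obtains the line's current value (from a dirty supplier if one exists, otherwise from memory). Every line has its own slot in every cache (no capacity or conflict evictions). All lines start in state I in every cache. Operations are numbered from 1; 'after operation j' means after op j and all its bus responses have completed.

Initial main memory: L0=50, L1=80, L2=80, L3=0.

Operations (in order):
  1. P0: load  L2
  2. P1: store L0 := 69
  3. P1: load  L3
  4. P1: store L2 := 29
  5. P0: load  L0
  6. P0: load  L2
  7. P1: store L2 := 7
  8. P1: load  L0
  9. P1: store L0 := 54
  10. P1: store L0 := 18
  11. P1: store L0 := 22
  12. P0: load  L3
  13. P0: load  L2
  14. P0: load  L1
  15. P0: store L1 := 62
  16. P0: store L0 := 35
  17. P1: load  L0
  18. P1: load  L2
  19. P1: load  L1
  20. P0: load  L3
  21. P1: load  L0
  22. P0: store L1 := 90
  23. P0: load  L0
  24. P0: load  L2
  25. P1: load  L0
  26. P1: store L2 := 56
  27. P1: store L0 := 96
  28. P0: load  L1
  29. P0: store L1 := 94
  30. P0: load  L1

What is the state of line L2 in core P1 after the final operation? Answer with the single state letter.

step 1: P0: load  L2  ⟶  EI  (L2)  txn=BusRd  M[L2]=80
step 2: P1: store L0 := 69  ⟶  IM  (L0)  txn=BusRdX  M[L0]=50
step 3: P1: load  L3  ⟶  IE  (L3)  txn=BusRd  M[L3]=0
step 4: P1: store L2 := 29  ⟶  IM  (L2)  txn=BusRdX  M[L2]=80
step 5: P0: load  L0  ⟶  SO  (L0)  txn=BusRd  M[L0]=50
step 6: P0: load  L2  ⟶  SO  (L2)  txn=BusRd  M[L2]=80
step 7: P1: store L2 := 7  ⟶  IM  (L2)  txn=BusUpgr  M[L2]=80
step 8: P1: load  L0  ⟶  SO  (L0)  txn=∅  M[L0]=50
step 9: P1: store L0 := 54  ⟶  IM  (L0)  txn=BusUpgr  M[L0]=50
step 10: P1: store L0 := 18  ⟶  IM  (L0)  txn=∅  M[L0]=50
step 11: P1: store L0 := 22  ⟶  IM  (L0)  txn=∅  M[L0]=50
step 12: P0: load  L3  ⟶  SS  (L3)  txn=BusRd  M[L3]=0
step 13: P0: load  L2  ⟶  SO  (L2)  txn=BusRd  M[L2]=80
step 14: P0: load  L1  ⟶  EI  (L1)  txn=BusRd  M[L1]=80
step 15: P0: store L1 := 62  ⟶  MI  (L1)  txn=∅  M[L1]=80
step 16: P0: store L0 := 35  ⟶  MI  (L0)  txn=BusRdX+Flush  M[L0]=22
step 17: P1: load  L0  ⟶  OS  (L0)  txn=BusRd  M[L0]=22
step 18: P1: load  L2  ⟶  SO  (L2)  txn=∅  M[L2]=80
step 19: P1: load  L1  ⟶  OS  (L1)  txn=BusRd  M[L1]=80
step 20: P0: load  L3  ⟶  SS  (L3)  txn=∅  M[L3]=0
step 21: P1: load  L0  ⟶  OS  (L0)  txn=∅  M[L0]=22
step 22: P0: store L1 := 90  ⟶  MI  (L1)  txn=BusUpgr  M[L1]=80
step 23: P0: load  L0  ⟶  OS  (L0)  txn=∅  M[L0]=22
step 24: P0: load  L2  ⟶  SO  (L2)  txn=∅  M[L2]=80
step 25: P1: load  L0  ⟶  OS  (L0)  txn=∅  M[L0]=22
step 26: P1: store L2 := 56  ⟶  IM  (L2)  txn=BusUpgr  M[L2]=80
step 27: P1: store L0 := 96  ⟶  IM  (L0)  txn=BusUpgr+Flush  M[L0]=35
step 28: P0: load  L1  ⟶  MI  (L1)  txn=∅  M[L1]=80
step 29: P0: store L1 := 94  ⟶  MI  (L1)  txn=∅  M[L1]=80
step 30: P0: load  L1  ⟶  MI  (L1)  txn=∅  M[L1]=80

state = M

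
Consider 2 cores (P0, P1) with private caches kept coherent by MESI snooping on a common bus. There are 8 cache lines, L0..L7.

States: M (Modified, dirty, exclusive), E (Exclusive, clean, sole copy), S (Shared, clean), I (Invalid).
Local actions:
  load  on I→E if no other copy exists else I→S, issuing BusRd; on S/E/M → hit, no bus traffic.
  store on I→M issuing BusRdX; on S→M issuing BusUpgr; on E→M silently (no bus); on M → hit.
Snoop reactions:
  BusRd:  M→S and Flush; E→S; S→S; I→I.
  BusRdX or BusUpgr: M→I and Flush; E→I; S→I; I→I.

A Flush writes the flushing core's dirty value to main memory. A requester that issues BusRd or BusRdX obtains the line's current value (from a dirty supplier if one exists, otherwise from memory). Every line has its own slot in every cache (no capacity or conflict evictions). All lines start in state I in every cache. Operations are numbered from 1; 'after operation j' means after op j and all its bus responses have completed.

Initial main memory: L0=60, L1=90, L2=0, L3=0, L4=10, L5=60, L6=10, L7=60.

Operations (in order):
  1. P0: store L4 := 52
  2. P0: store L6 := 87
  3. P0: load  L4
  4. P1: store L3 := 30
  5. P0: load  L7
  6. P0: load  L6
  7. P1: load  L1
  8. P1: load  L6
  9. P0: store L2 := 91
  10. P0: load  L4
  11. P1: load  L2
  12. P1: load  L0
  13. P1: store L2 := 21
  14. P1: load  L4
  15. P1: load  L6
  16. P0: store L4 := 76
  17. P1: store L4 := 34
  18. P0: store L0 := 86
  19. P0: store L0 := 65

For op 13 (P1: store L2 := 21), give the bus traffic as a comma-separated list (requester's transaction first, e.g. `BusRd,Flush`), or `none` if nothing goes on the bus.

step 1: P0: store L4 := 52  ⟶  MI  (L4)  txn=BusRdX  M[L4]=10
step 2: P0: store L6 := 87  ⟶  MI  (L6)  txn=BusRdX  M[L6]=10
step 3: P0: load  L4  ⟶  MI  (L4)  txn=∅  M[L4]=10
step 4: P1: store L3 := 30  ⟶  IM  (L3)  txn=BusRdX  M[L3]=0
step 5: P0: load  L7  ⟶  EI  (L7)  txn=BusRd  M[L7]=60
step 6: P0: load  L6  ⟶  MI  (L6)  txn=∅  M[L6]=10
step 7: P1: load  L1  ⟶  IE  (L1)  txn=BusRd  M[L1]=90
step 8: P1: load  L6  ⟶  SS  (L6)  txn=BusRd+Flush  M[L6]=87
step 9: P0: store L2 := 91  ⟶  MI  (L2)  txn=BusRdX  M[L2]=0
step 10: P0: load  L4  ⟶  MI  (L4)  txn=∅  M[L4]=10
step 11: P1: load  L2  ⟶  SS  (L2)  txn=BusRd+Flush  M[L2]=91
step 12: P1: load  L0  ⟶  IE  (L0)  txn=BusRd  M[L0]=60
step 13: P1: store L2 := 21  ⟶  IM  (L2)  txn=BusUpgr  M[L2]=91
step 14: P1: load  L4  ⟶  SS  (L4)  txn=BusRd+Flush  M[L4]=52
step 15: P1: load  L6  ⟶  SS  (L6)  txn=∅  M[L6]=87
step 16: P0: store L4 := 76  ⟶  MI  (L4)  txn=BusUpgr  M[L4]=52
step 17: P1: store L4 := 34  ⟶  IM  (L4)  txn=BusRdX+Flush  M[L4]=76
step 18: P0: store L0 := 86  ⟶  MI  (L0)  txn=BusRdX  M[L0]=60
step 19: P0: store L0 := 65  ⟶  MI  (L0)  txn=∅  M[L0]=60

bus = BusUpgr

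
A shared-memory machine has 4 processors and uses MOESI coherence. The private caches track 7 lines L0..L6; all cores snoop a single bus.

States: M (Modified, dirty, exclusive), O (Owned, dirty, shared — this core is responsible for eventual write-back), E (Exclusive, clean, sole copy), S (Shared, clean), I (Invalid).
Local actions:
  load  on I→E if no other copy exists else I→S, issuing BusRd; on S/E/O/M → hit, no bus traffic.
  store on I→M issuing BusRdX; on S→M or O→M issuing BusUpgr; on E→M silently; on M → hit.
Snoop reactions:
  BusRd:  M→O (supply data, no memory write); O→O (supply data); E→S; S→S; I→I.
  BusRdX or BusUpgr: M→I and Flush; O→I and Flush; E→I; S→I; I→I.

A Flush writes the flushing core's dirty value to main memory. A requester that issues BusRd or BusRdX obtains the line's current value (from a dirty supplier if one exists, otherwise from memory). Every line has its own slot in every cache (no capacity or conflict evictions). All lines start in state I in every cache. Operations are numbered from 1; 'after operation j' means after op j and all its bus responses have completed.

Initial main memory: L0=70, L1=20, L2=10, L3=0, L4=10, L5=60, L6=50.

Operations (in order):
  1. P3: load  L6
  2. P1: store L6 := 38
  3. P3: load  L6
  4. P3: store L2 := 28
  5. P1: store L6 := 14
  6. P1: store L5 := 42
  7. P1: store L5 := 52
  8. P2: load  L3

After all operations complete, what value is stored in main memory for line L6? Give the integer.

step 1: P3: load  L6  ⟶  IIIE  (L6)  txn=BusRd  M[L6]=50
step 2: P1: store L6 := 38  ⟶  IMII  (L6)  txn=BusRdX  M[L6]=50
step 3: P3: load  L6  ⟶  IOIS  (L6)  txn=BusRd  M[L6]=50
step 4: P3: store L2 := 28  ⟶  IIIM  (L2)  txn=BusRdX  M[L2]=10
step 5: P1: store L6 := 14  ⟶  IMII  (L6)  txn=BusUpgr  M[L6]=50
step 6: P1: store L5 := 42  ⟶  IMII  (L5)  txn=BusRdX  M[L5]=60
step 7: P1: store L5 := 52  ⟶  IMII  (L5)  txn=∅  M[L5]=60
step 8: P2: load  L3  ⟶  IIEI  (L3)  txn=BusRd  M[L3]=0

memory[L6] = 50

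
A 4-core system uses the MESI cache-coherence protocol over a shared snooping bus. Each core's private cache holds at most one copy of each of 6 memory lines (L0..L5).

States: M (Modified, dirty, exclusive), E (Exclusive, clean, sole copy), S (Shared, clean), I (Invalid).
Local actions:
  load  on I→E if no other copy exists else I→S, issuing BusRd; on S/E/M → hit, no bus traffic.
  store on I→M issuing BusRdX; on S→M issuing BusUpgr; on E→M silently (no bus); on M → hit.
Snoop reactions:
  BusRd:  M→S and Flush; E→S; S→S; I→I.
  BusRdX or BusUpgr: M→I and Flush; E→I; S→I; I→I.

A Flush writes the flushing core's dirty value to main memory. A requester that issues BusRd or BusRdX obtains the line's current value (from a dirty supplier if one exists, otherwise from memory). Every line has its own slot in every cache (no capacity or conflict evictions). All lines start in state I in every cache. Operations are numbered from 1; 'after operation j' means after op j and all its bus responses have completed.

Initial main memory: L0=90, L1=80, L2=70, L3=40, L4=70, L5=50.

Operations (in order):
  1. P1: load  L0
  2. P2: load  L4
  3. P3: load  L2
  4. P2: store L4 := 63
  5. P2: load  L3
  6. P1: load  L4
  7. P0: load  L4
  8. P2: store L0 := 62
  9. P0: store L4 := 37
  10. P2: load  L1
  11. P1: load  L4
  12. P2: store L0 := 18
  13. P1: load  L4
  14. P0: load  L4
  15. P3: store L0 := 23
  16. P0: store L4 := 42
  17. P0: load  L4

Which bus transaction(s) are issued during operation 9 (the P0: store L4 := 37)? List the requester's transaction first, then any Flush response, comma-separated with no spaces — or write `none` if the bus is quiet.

1. P1: load  L0  bus=[BusRd]  L0: P0=I P1=E P2=I P3=I  mem[L0]=90
2. P2: load  L4  bus=[BusRd]  L4: P0=I P1=I P2=E P3=I  mem[L4]=70
3. P3: load  L2  bus=[BusRd]  L2: P0=I P1=I P2=I P3=E  mem[L2]=70
4. P2: store L4 := 63  bus=[-]  L4: P0=I P1=I P2=M P3=I  mem[L4]=70
5. P2: load  L3  bus=[BusRd]  L3: P0=I P1=I P2=E P3=I  mem[L3]=40
6. P1: load  L4  bus=[BusRd,Flush]  L4: P0=I P1=S P2=S P3=I  mem[L4]=63
7. P0: load  L4  bus=[BusRd]  L4: P0=S P1=S P2=S P3=I  mem[L4]=63
8. P2: store L0 := 62  bus=[BusRdX]  L0: P0=I P1=I P2=M P3=I  mem[L0]=90
9. P0: store L4 := 37  bus=[BusUpgr]  L4: P0=M P1=I P2=I P3=I  mem[L4]=63
10. P2: load  L1  bus=[BusRd]  L1: P0=I P1=I P2=E P3=I  mem[L1]=80
11. P1: load  L4  bus=[BusRd,Flush]  L4: P0=S P1=S P2=I P3=I  mem[L4]=37
12. P2: store L0 := 18  bus=[-]  L0: P0=I P1=I P2=M P3=I  mem[L0]=90
13. P1: load  L4  bus=[-]  L4: P0=S P1=S P2=I P3=I  mem[L4]=37
14. P0: load  L4  bus=[-]  L4: P0=S P1=S P2=I P3=I  mem[L4]=37
15. P3: store L0 := 23  bus=[BusRdX,Flush]  L0: P0=I P1=I P2=I P3=M  mem[L0]=18
16. P0: store L4 := 42  bus=[BusUpgr]  L4: P0=M P1=I P2=I P3=I  mem[L4]=37
17. P0: load  L4  bus=[-]  L4: P0=M P1=I P2=I P3=I  mem[L4]=37

bus = BusUpgr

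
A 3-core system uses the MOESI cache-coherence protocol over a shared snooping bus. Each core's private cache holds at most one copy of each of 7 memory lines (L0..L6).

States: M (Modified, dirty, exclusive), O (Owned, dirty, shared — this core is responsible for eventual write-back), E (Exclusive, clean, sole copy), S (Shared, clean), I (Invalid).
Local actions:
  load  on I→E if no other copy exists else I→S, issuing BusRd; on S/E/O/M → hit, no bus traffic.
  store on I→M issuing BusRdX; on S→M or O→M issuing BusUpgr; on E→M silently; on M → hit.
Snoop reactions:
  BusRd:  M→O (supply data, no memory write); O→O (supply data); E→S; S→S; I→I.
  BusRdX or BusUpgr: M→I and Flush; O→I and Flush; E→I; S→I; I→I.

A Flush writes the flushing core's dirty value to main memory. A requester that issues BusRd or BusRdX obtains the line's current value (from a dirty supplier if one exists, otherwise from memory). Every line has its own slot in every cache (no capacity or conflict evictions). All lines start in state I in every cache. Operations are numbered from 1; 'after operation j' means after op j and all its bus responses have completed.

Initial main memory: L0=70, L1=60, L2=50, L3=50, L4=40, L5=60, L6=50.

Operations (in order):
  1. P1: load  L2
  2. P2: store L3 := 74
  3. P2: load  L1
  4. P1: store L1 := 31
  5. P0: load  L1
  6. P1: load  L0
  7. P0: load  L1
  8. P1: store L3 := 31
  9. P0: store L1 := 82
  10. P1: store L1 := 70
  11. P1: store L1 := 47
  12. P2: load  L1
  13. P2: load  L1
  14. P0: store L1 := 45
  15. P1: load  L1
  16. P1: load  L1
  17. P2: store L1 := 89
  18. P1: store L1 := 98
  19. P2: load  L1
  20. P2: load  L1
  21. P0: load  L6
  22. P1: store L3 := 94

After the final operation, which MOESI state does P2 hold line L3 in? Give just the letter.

  op1 P1: load  L2 → I/E/I on L2; bus BusRd; mem=50
  op2 P2: store L3 := 74 → I/I/M on L3; bus BusRdX; mem=50
  op3 P2: load  L1 → I/I/E on L1; bus BusRd; mem=60
  op4 P1: store L1 := 31 → I/M/I on L1; bus BusRdX; mem=60
  op5 P0: load  L1 → S/O/I on L1; bus BusRd; mem=60
  op6 P1: load  L0 → I/E/I on L0; bus BusRd; mem=70
  op7 P0: load  L1 → S/O/I on L1; bus (none); mem=60
  op8 P1: store L3 := 31 → I/M/I on L3; bus BusRdX Flush; mem=74
  op9 P0: store L1 := 82 → M/I/I on L1; bus BusUpgr Flush; mem=31
  op10 P1: store L1 := 70 → I/M/I on L1; bus BusRdX Flush; mem=82
  op11 P1: store L1 := 47 → I/M/I on L1; bus (none); mem=82
  op12 P2: load  L1 → I/O/S on L1; bus BusRd; mem=82
  op13 P2: load  L1 → I/O/S on L1; bus (none); mem=82
  op14 P0: store L1 := 45 → M/I/I on L1; bus BusRdX Flush; mem=47
  op15 P1: load  L1 → O/S/I on L1; bus BusRd; mem=47
  op16 P1: load  L1 → O/S/I on L1; bus (none); mem=47
  op17 P2: store L1 := 89 → I/I/M on L1; bus BusRdX Flush; mem=45
  op18 P1: store L1 := 98 → I/M/I on L1; bus BusRdX Flush; mem=89
  op19 P2: load  L1 → I/O/S on L1; bus BusRd; mem=89
  op20 P2: load  L1 → I/O/S on L1; bus (none); mem=89
  op21 P0: load  L6 → E/I/I on L6; bus BusRd; mem=50
  op22 P1: store L3 := 94 → I/M/I on L3; bus (none); mem=74

state = I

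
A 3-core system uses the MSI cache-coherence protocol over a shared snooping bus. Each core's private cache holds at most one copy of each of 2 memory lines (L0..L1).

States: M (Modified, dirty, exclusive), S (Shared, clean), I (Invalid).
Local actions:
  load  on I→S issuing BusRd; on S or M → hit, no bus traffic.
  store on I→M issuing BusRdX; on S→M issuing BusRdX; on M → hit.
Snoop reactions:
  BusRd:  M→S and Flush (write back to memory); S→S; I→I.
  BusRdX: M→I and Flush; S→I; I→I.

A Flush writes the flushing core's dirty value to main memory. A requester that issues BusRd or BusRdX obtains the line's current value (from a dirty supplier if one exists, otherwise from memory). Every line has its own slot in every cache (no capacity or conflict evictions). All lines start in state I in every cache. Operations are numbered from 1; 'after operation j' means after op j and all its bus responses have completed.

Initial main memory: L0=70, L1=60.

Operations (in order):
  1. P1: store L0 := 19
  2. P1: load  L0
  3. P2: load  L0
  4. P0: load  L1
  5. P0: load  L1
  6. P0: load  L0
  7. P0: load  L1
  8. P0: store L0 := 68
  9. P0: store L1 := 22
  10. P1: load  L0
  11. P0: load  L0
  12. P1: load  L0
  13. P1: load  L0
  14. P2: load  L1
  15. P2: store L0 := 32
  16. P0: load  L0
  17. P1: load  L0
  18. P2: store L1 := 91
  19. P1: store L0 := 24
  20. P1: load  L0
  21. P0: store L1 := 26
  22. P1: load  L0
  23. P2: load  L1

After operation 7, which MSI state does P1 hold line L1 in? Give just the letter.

state = I

[1] P1: store L0 := 19 | P0:I, P1:M(19), P2:I | bus: BusRdX
[2] P1: load  L0 | P0:I, P1:M(19), P2:I | bus: none
[3] P2: load  L0 | P0:I, P1:S(19), P2:S(19) | bus: BusRd,Flush
[4] P0: load  L1 | P0:S(60), P1:I, P2:I | bus: BusRd
[5] P0: load  L1 | P0:S(60), P1:I, P2:I | bus: none
[6] P0: load  L0 | P0:S(19), P1:S(19), P2:S(19) | bus: BusRd
[7] P0: load  L1 | P0:S(60), P1:I, P2:I | bus: none
[8] P0: store L0 := 68 | P0:M(68), P1:I, P2:I | bus: BusRdX
[9] P0: store L1 := 22 | P0:M(22), P1:I, P2:I | bus: BusRdX
[10] P1: load  L0 | P0:S(68), P1:S(68), P2:I | bus: BusRd,Flush
[11] P0: load  L0 | P0:S(68), P1:S(68), P2:I | bus: none
[12] P1: load  L0 | P0:S(68), P1:S(68), P2:I | bus: none
[13] P1: load  L0 | P0:S(68), P1:S(68), P2:I | bus: none
[14] P2: load  L1 | P0:S(22), P1:I, P2:S(22) | bus: BusRd,Flush
[15] P2: store L0 := 32 | P0:I, P1:I, P2:M(32) | bus: BusRdX
[16] P0: load  L0 | P0:S(32), P1:I, P2:S(32) | bus: BusRd,Flush
[17] P1: load  L0 | P0:S(32), P1:S(32), P2:S(32) | bus: BusRd
[18] P2: store L1 := 91 | P0:I, P1:I, P2:M(91) | bus: BusRdX
[19] P1: store L0 := 24 | P0:I, P1:M(24), P2:I | bus: BusRdX
[20] P1: load  L0 | P0:I, P1:M(24), P2:I | bus: none
[21] P0: store L1 := 26 | P0:M(26), P1:I, P2:I | bus: BusRdX,Flush
[22] P1: load  L0 | P0:I, P1:M(24), P2:I | bus: none
[23] P2: load  L1 | P0:S(26), P1:I, P2:S(26) | bus: BusRd,Flush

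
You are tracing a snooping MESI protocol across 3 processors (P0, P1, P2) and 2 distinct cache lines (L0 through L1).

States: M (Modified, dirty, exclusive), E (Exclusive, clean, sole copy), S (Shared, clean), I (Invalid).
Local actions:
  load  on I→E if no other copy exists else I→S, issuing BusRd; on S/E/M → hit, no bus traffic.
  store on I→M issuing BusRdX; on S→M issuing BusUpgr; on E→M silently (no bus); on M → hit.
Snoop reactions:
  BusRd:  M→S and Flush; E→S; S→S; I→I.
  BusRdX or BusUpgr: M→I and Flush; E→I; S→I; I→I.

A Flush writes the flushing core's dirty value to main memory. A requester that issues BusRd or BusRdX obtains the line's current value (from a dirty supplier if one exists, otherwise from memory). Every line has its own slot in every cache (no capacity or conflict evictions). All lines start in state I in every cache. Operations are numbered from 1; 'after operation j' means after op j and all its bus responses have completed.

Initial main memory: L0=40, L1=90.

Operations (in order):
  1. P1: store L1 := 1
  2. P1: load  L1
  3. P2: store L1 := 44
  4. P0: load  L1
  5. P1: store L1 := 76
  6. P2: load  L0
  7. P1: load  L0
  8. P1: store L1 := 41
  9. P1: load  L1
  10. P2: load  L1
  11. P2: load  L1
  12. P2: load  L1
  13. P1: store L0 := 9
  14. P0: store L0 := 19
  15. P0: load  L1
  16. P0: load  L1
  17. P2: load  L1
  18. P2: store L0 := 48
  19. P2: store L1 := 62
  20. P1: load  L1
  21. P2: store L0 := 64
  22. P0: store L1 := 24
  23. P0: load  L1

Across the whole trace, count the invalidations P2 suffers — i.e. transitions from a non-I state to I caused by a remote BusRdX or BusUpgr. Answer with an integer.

  op1 P1: store L1 := 1 → I/M/I on L1; bus BusRdX; mem=90
  op2 P1: load  L1 → I/M/I on L1; bus (none); mem=90
  op3 P2: store L1 := 44 → I/I/M on L1; bus BusRdX Flush; mem=1
  op4 P0: load  L1 → S/I/S on L1; bus BusRd Flush; mem=44
  op5 P1: store L1 := 76 → I/M/I on L1; bus BusRdX; mem=44
  op6 P2: load  L0 → I/I/E on L0; bus BusRd; mem=40
  op7 P1: load  L0 → I/S/S on L0; bus BusRd; mem=40
  op8 P1: store L1 := 41 → I/M/I on L1; bus (none); mem=44
  op9 P1: load  L1 → I/M/I on L1; bus (none); mem=44
  op10 P2: load  L1 → I/S/S on L1; bus BusRd Flush; mem=41
  op11 P2: load  L1 → I/S/S on L1; bus (none); mem=41
  op12 P2: load  L1 → I/S/S on L1; bus (none); mem=41
  op13 P1: store L0 := 9 → I/M/I on L0; bus BusUpgr; mem=40
  op14 P0: store L0 := 19 → M/I/I on L0; bus BusRdX Flush; mem=9
  op15 P0: load  L1 → S/S/S on L1; bus BusRd; mem=41
  op16 P0: load  L1 → S/S/S on L1; bus (none); mem=41
  op17 P2: load  L1 → S/S/S on L1; bus (none); mem=41
  op18 P2: store L0 := 48 → I/I/M on L0; bus BusRdX Flush; mem=19
  op19 P2: store L1 := 62 → I/I/M on L1; bus BusUpgr; mem=41
  op20 P1: load  L1 → I/S/S on L1; bus BusRd Flush; mem=62
  op21 P2: store L0 := 64 → I/I/M on L0; bus (none); mem=19
  op22 P0: store L1 := 24 → M/I/I on L1; bus BusRdX; mem=62
  op23 P0: load  L1 → M/I/I on L1; bus (none); mem=62

invalidations = 3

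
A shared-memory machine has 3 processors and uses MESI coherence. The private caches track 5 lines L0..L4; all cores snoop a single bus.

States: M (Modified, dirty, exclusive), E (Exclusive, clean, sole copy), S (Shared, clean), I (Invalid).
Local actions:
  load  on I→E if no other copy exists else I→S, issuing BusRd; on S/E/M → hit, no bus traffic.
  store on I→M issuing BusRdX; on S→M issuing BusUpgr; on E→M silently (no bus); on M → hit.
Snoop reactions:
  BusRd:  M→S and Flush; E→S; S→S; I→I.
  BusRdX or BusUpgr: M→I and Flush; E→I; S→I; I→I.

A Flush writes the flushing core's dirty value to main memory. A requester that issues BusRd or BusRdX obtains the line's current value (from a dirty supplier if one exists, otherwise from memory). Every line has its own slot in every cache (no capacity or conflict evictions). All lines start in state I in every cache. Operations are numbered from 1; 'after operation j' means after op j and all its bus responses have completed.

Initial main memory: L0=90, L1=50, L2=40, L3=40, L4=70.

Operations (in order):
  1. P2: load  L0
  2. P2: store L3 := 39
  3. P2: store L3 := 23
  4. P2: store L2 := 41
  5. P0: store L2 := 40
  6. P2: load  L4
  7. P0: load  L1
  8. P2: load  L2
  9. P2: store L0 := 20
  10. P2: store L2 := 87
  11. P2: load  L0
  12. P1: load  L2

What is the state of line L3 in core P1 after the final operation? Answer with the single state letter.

1. P2: load  L0  bus=[BusRd]  L0: P0=I P1=I P2=E  mem[L0]=90
2. P2: store L3 := 39  bus=[BusRdX]  L3: P0=I P1=I P2=M  mem[L3]=40
3. P2: store L3 := 23  bus=[-]  L3: P0=I P1=I P2=M  mem[L3]=40
4. P2: store L2 := 41  bus=[BusRdX]  L2: P0=I P1=I P2=M  mem[L2]=40
5. P0: store L2 := 40  bus=[BusRdX,Flush]  L2: P0=M P1=I P2=I  mem[L2]=41
6. P2: load  L4  bus=[BusRd]  L4: P0=I P1=I P2=E  mem[L4]=70
7. P0: load  L1  bus=[BusRd]  L1: P0=E P1=I P2=I  mem[L1]=50
8. P2: load  L2  bus=[BusRd,Flush]  L2: P0=S P1=I P2=S  mem[L2]=40
9. P2: store L0 := 20  bus=[-]  L0: P0=I P1=I P2=M  mem[L0]=90
10. P2: store L2 := 87  bus=[BusUpgr]  L2: P0=I P1=I P2=M  mem[L2]=40
11. P2: load  L0  bus=[-]  L0: P0=I P1=I P2=M  mem[L0]=90
12. P1: load  L2  bus=[BusRd,Flush]  L2: P0=I P1=S P2=S  mem[L2]=87

state = I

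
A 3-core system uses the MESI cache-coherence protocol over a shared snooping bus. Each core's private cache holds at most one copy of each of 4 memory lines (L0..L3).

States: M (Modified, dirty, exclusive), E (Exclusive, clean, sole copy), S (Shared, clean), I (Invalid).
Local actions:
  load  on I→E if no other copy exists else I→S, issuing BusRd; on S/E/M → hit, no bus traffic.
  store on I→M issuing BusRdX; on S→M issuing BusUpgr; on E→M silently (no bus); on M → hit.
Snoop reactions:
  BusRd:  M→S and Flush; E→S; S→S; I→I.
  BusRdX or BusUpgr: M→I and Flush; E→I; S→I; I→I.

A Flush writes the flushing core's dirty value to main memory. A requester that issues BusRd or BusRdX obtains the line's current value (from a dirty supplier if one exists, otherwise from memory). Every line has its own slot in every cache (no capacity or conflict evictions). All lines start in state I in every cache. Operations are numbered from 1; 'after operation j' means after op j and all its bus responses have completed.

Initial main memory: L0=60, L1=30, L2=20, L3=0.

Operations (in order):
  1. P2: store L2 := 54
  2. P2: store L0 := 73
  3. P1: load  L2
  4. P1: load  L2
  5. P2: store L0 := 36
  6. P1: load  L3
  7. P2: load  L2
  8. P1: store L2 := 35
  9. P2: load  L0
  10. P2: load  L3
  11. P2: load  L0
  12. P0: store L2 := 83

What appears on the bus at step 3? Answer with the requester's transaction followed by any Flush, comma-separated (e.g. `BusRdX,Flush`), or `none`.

step 1: P2: store L2 := 54  ⟶  IIM  (L2)  txn=BusRdX  M[L2]=20
step 2: P2: store L0 := 73  ⟶  IIM  (L0)  txn=BusRdX  M[L0]=60
step 3: P1: load  L2  ⟶  ISS  (L2)  txn=BusRd+Flush  M[L2]=54
step 4: P1: load  L2  ⟶  ISS  (L2)  txn=∅  M[L2]=54
step 5: P2: store L0 := 36  ⟶  IIM  (L0)  txn=∅  M[L0]=60
step 6: P1: load  L3  ⟶  IEI  (L3)  txn=BusRd  M[L3]=0
step 7: P2: load  L2  ⟶  ISS  (L2)  txn=∅  M[L2]=54
step 8: P1: store L2 := 35  ⟶  IMI  (L2)  txn=BusUpgr  M[L2]=54
step 9: P2: load  L0  ⟶  IIM  (L0)  txn=∅  M[L0]=60
step 10: P2: load  L3  ⟶  ISS  (L3)  txn=BusRd  M[L3]=0
step 11: P2: load  L0  ⟶  IIM  (L0)  txn=∅  M[L0]=60
step 12: P0: store L2 := 83  ⟶  MII  (L2)  txn=BusRdX+Flush  M[L2]=35

bus = BusRd,Flush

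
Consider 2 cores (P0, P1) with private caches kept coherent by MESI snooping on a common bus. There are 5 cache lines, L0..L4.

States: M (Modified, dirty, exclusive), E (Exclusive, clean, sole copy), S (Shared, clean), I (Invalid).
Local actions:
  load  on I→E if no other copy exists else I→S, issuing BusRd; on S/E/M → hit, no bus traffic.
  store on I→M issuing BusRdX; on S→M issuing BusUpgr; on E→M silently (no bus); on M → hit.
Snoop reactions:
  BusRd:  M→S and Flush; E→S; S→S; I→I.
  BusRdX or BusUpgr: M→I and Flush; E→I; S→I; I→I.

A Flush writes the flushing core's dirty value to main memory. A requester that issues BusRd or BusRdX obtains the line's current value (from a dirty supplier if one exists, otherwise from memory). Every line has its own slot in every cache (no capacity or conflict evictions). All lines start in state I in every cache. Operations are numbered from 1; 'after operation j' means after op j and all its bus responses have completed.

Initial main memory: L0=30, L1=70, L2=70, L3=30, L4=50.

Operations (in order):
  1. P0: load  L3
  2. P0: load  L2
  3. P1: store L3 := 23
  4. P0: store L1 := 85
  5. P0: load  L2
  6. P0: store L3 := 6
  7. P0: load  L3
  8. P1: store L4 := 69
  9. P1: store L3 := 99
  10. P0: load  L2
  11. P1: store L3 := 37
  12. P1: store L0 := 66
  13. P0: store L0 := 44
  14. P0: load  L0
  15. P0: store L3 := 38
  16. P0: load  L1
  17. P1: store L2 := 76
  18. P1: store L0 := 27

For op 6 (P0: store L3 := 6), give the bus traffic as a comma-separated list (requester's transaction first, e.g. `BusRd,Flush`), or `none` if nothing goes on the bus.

bus = BusRdX,Flush

  op1 P0: load  L3 → E/I on L3; bus BusRd; mem=30
  op2 P0: load  L2 → E/I on L2; bus BusRd; mem=70
  op3 P1: store L3 := 23 → I/M on L3; bus BusRdX; mem=30
  op4 P0: store L1 := 85 → M/I on L1; bus BusRdX; mem=70
  op5 P0: load  L2 → E/I on L2; bus (none); mem=70
  op6 P0: store L3 := 6 → M/I on L3; bus BusRdX Flush; mem=23
  op7 P0: load  L3 → M/I on L3; bus (none); mem=23
  op8 P1: store L4 := 69 → I/M on L4; bus BusRdX; mem=50
  op9 P1: store L3 := 99 → I/M on L3; bus BusRdX Flush; mem=6
  op10 P0: load  L2 → E/I on L2; bus (none); mem=70
  op11 P1: store L3 := 37 → I/M on L3; bus (none); mem=6
  op12 P1: store L0 := 66 → I/M on L0; bus BusRdX; mem=30
  op13 P0: store L0 := 44 → M/I on L0; bus BusRdX Flush; mem=66
  op14 P0: load  L0 → M/I on L0; bus (none); mem=66
  op15 P0: store L3 := 38 → M/I on L3; bus BusRdX Flush; mem=37
  op16 P0: load  L1 → M/I on L1; bus (none); mem=70
  op17 P1: store L2 := 76 → I/M on L2; bus BusRdX; mem=70
  op18 P1: store L0 := 27 → I/M on L0; bus BusRdX Flush; mem=44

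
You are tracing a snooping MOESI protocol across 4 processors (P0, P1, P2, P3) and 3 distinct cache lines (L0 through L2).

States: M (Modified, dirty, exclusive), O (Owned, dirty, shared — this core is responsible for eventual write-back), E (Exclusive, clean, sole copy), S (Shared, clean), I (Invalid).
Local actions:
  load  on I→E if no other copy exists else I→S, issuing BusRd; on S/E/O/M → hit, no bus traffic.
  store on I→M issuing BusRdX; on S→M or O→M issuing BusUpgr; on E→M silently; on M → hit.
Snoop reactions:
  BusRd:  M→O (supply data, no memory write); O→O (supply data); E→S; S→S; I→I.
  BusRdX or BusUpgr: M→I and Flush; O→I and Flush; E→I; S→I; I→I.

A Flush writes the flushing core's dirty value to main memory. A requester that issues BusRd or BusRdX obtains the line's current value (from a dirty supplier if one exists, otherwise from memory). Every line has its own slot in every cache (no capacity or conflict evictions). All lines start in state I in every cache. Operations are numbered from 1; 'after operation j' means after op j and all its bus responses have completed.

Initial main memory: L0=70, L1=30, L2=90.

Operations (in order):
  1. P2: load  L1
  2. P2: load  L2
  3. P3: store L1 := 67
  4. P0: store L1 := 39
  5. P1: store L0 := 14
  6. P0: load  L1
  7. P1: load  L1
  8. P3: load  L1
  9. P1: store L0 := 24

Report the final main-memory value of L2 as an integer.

1. P2: load  L1  bus=[BusRd]  L1: P0=I P1=I P2=E P3=I  mem[L1]=30
2. P2: load  L2  bus=[BusRd]  L2: P0=I P1=I P2=E P3=I  mem[L2]=90
3. P3: store L1 := 67  bus=[BusRdX]  L1: P0=I P1=I P2=I P3=M  mem[L1]=30
4. P0: store L1 := 39  bus=[BusRdX,Flush]  L1: P0=M P1=I P2=I P3=I  mem[L1]=67
5. P1: store L0 := 14  bus=[BusRdX]  L0: P0=I P1=M P2=I P3=I  mem[L0]=70
6. P0: load  L1  bus=[-]  L1: P0=M P1=I P2=I P3=I  mem[L1]=67
7. P1: load  L1  bus=[BusRd]  L1: P0=O P1=S P2=I P3=I  mem[L1]=67
8. P3: load  L1  bus=[BusRd]  L1: P0=O P1=S P2=I P3=S  mem[L1]=67
9. P1: store L0 := 24  bus=[-]  L0: P0=I P1=M P2=I P3=I  mem[L0]=70

memory[L2] = 90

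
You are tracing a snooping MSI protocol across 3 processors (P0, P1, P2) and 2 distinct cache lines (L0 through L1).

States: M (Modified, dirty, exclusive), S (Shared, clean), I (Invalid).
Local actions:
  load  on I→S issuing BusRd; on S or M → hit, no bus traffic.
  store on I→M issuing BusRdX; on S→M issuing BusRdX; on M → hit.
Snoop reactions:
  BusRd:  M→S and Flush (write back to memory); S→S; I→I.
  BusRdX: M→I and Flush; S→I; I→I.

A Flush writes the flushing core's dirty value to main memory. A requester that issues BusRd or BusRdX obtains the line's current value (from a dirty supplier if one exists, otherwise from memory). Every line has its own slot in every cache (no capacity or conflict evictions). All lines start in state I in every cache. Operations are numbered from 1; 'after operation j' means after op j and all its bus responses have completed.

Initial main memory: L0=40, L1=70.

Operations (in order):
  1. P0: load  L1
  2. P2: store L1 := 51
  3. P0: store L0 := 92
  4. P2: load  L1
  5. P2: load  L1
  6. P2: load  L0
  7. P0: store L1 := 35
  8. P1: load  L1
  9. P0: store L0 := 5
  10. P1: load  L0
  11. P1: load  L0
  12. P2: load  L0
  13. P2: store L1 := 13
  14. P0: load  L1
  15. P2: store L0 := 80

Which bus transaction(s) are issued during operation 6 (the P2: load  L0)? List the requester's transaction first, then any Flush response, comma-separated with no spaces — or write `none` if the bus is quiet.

[1] P0: load  L1 | P0:S(70), P1:I, P2:I | bus: BusRd
[2] P2: store L1 := 51 | P0:I, P1:I, P2:M(51) | bus: BusRdX
[3] P0: store L0 := 92 | P0:M(92), P1:I, P2:I | bus: BusRdX
[4] P2: load  L1 | P0:I, P1:I, P2:M(51) | bus: none
[5] P2: load  L1 | P0:I, P1:I, P2:M(51) | bus: none
[6] P2: load  L0 | P0:S(92), P1:I, P2:S(92) | bus: BusRd,Flush
[7] P0: store L1 := 35 | P0:M(35), P1:I, P2:I | bus: BusRdX,Flush
[8] P1: load  L1 | P0:S(35), P1:S(35), P2:I | bus: BusRd,Flush
[9] P0: store L0 := 5 | P0:M(5), P1:I, P2:I | bus: BusRdX
[10] P1: load  L0 | P0:S(5), P1:S(5), P2:I | bus: BusRd,Flush
[11] P1: load  L0 | P0:S(5), P1:S(5), P2:I | bus: none
[12] P2: load  L0 | P0:S(5), P1:S(5), P2:S(5) | bus: BusRd
[13] P2: store L1 := 13 | P0:I, P1:I, P2:M(13) | bus: BusRdX
[14] P0: load  L1 | P0:S(13), P1:I, P2:S(13) | bus: BusRd,Flush
[15] P2: store L0 := 80 | P0:I, P1:I, P2:M(80) | bus: BusRdX

bus = BusRd,Flush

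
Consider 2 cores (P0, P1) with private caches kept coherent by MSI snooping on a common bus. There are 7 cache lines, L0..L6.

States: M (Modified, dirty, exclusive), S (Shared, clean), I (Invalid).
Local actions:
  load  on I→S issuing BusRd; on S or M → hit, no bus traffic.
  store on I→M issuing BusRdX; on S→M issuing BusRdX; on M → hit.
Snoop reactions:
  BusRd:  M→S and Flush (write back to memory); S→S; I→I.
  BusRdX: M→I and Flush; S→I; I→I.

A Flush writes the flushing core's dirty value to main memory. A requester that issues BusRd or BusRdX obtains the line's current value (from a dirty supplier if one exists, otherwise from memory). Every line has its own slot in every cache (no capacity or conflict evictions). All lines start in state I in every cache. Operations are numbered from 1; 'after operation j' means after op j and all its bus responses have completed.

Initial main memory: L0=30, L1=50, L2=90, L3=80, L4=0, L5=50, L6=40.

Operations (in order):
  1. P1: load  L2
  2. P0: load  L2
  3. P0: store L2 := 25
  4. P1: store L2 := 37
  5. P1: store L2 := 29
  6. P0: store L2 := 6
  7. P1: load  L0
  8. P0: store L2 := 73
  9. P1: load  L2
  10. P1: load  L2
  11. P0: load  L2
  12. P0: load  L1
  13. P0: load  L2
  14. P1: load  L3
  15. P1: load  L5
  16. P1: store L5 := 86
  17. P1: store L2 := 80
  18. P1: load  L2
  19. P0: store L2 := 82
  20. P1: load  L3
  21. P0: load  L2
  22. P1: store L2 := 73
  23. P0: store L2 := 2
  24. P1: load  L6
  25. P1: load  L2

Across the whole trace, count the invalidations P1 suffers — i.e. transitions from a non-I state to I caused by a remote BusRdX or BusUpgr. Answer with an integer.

[1] P1: load  L2 | P0:I, P1:S(90) | bus: BusRd
[2] P0: load  L2 | P0:S(90), P1:S(90) | bus: BusRd
[3] P0: store L2 := 25 | P0:M(25), P1:I | bus: BusRdX
[4] P1: store L2 := 37 | P0:I, P1:M(37) | bus: BusRdX,Flush
[5] P1: store L2 := 29 | P0:I, P1:M(29) | bus: none
[6] P0: store L2 := 6 | P0:M(6), P1:I | bus: BusRdX,Flush
[7] P1: load  L0 | P0:I, P1:S(30) | bus: BusRd
[8] P0: store L2 := 73 | P0:M(73), P1:I | bus: none
[9] P1: load  L2 | P0:S(73), P1:S(73) | bus: BusRd,Flush
[10] P1: load  L2 | P0:S(73), P1:S(73) | bus: none
[11] P0: load  L2 | P0:S(73), P1:S(73) | bus: none
[12] P0: load  L1 | P0:S(50), P1:I | bus: BusRd
[13] P0: load  L2 | P0:S(73), P1:S(73) | bus: none
[14] P1: load  L3 | P0:I, P1:S(80) | bus: BusRd
[15] P1: load  L5 | P0:I, P1:S(50) | bus: BusRd
[16] P1: store L5 := 86 | P0:I, P1:M(86) | bus: BusRdX
[17] P1: store L2 := 80 | P0:I, P1:M(80) | bus: BusRdX
[18] P1: load  L2 | P0:I, P1:M(80) | bus: none
[19] P0: store L2 := 82 | P0:M(82), P1:I | bus: BusRdX,Flush
[20] P1: load  L3 | P0:I, P1:S(80) | bus: none
[21] P0: load  L2 | P0:M(82), P1:I | bus: none
[22] P1: store L2 := 73 | P0:I, P1:M(73) | bus: BusRdX,Flush
[23] P0: store L2 := 2 | P0:M(2), P1:I | bus: BusRdX,Flush
[24] P1: load  L6 | P0:I, P1:S(40) | bus: BusRd
[25] P1: load  L2 | P0:S(2), P1:S(2) | bus: BusRd,Flush

invalidations = 4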